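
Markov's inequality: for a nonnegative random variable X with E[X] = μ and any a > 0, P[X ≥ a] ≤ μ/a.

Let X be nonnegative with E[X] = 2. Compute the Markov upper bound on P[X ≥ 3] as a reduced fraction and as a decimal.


μ = E[X] = 2, a = 3.
Markov: P[X ≥ 3] ≤ μ/a = (2)/3 = 2/3.
Numerically: ≈ 0.6667.
(Since a = 3 > μ = 2.0000, the bound 2/3 is < 1 and informative.)

P[X ≥ 3] ≤ 2/3 ≈ 0.6667.


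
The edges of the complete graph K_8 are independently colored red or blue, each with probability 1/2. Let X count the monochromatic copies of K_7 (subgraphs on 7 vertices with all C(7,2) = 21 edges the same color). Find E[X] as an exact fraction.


Let X = Σ_S X_S over the C(8, 7) = 8 subsets S of size 7, where X_S = 1 if the K_7 on S is monochromatic.
For a fixed S, the K_7 on S has C(7, 2) = 21 edges. P[all 21 edges red] = (1/2)^21, and likewise for blue, so P[monochromatic] = 2·(1/2)^21 = 2^{1 − 21} = 1/1048576.
By linearity of expectation: E[X] = C(8, 7) · 2^{1 − 21} = 8 · 1/1048576 = 1/131072.
Numerically: E[X] ≈ 0.00001.

E[X] = C(8,7)·2^(1−C(7,2)) = 1/131072 ≈ 0.00001.


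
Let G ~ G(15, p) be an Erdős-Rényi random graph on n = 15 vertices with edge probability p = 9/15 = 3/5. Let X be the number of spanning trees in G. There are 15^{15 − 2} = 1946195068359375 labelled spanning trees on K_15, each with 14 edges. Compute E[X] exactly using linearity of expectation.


K_15 has 15^{15 − 2} = 1946195068359375 labelled spanning trees.
For each such spanning tree H, let X_H = 1 if all 14 edges of H are present in G. Then P[X_H = 1] = p^{14} = (3/5)^{14} = 4782969/6103515625.
By linearity of expectation: E[X] = Σ_H E[X_H] = 1946195068359375 · p^{14} = 1946195068359375 · 4782969/6103515625 = 7625597484987/5.
Numerically: E[X] ≈ 1.525e+12.

E[X] = 1946195068359375 · (3/5)^{14} = 7625597484987/5 ≈ 1.525e+12.


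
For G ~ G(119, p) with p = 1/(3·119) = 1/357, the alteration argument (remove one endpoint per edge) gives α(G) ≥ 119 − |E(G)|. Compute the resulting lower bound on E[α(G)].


E[|E(G)|] = C(119, 2)·p = 7021 · (1/357) = 59/3.
E[α(G)] ≥ n − E[|E(G)|] = 119 − 59/3 = 298/3.
Numerically: ≈ 99.333.
(This is only a lower bound; the true E[α(G)] may be larger.)

E[α(G)] ≥ 298/3 ≈ 99.333.


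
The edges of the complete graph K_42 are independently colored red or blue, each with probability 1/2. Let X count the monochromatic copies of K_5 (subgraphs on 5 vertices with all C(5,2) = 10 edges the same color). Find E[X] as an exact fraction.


Let X = Σ_S X_S over the C(42, 5) = 850668 subsets S of size 5, where X_S = 1 if the K_5 on S is monochromatic.
For a fixed S, the K_5 on S has C(5, 2) = 10 edges. P[all 10 edges red] = (1/2)^10, and likewise for blue, so P[monochromatic] = 2·(1/2)^10 = 2^{1 − 10} = 1/512.
By linearity: E[X] = C(42, 5) · 2^{1 − 10} = 850668 · 1/512 = 212667/128.
Numerically: E[X] ≈ 1661.460938.

E[X] = C(42,5)·2^(1−C(5,2)) = 212667/128 ≈ 1661.460938.


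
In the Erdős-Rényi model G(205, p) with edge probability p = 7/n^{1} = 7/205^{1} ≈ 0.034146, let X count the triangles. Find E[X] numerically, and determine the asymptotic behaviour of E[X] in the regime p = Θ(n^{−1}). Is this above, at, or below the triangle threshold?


Number of potential triangles: C(205, 3) = 1414910.
Each occurs with probability p³ ≈ (0.034146)³ ≈ 3.9813700e-05.
By linearity: E[X] = C(205, 3)·p³ ≈ 1414910 · 3.9813700e-05 ≈ 56.33280.
Here α = 1, so p = 7/n is exactly at the triangle threshold p ~ 1/n. Asymptotically E[X] → c³/6 = 7³/6 = 343/6 ≈ 57.16667, a bounded constant. In this regime the triangle count is asymptotically Poisson(c³/6).

E[X] ≈ 56.33280; in regime p = Θ(1/n^{1}) E[X] stays bounded (at the triangle threshold p ~ 1/n).


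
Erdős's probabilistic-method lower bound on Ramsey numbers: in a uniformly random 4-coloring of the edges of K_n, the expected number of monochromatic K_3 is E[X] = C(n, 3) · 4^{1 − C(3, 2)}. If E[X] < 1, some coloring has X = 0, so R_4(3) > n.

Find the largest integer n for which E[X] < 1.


We need C(n, 3) · 4^{1 − 3} < 1, i.e. C(n, 3) < 4^{3 − 1} = 16.
Check values of n near the boundary:
  n = 3: C(3, 3) = 1; 1 < 16? YES
  n = 4: C(4, 3) = 4; 4 < 16? YES
  n = 5: C(5, 3) = 10; 10 < 16? YES
  n = 6: C(6, 3) = 20; 20 < 16? NO
The largest n with C(n, 3) < 16 is n = 5 (where E[X] = 5/8 ≈ 0.6250). Hence R_4(3) > 5, i.e. R_4(3) ≥ 6.

Largest n = 5; hence R_4(3) > 5.


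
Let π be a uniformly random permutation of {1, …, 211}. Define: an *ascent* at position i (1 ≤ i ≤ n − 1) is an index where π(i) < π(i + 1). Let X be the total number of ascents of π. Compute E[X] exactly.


Write X = Σ X_I over i = 1, …, 210, with X_I the indicator of one ascent.
There are 210 indicators.
For each fixed i, the pair (π(i), π(i+1)) is a uniformly random ordered pair of distinct values from {1, …, 211}; by symmetry P[π(i) < π(i+1)] = 1/2.
By linearity: E[X] = 210 · (1/2) = (211 − 1) · (1/2) = 105 ≈ 105.000000.

E[X] = 105 = 105.000000.


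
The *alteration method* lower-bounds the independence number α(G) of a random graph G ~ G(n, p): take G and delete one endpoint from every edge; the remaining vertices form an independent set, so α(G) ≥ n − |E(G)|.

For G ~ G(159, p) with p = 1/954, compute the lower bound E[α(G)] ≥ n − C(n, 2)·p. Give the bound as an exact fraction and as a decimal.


E[|E(G)|] = C(159, 2)·p = 12561 · (1/954) = 79/6.
E[α(G)] ≥ n − E[|E(G)|] = 159 − 79/6 = 875/6.
Numerically: ≈ 145.8333.
(This is only a lower bound; the true E[α(G)] may be larger.)

E[α(G)] ≥ 875/6 ≈ 145.8333.


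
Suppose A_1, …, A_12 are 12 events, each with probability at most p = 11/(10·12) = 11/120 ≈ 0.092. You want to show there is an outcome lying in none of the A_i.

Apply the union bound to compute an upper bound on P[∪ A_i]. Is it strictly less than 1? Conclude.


Union bound: P[∪_{i=1}^{12} A_i] ≤ Σ_i P[A_i] ≤ 12·p = 12·(11/120) = 11/10.
Numerically: 11/10 ≈ 1.100.
Is 11/10 < 1? NO.
Since the bound 11/10 is ≥ 1, the union bound is uninformative here; it does NOT by itself certify existence.

12·p = 11/10 ≈ 1.100; existence NOT certified by the union bound.


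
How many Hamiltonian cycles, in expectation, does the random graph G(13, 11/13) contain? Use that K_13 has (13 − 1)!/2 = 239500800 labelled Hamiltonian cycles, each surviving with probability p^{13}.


K_13 has (13 − 1)!/2 = 239500800 labelled Hamiltonian cycles.
For each such Hamiltonian cycle H, let X_H = 1 if all 13 edges of H are present in G. Then P[X_H = 1] = p^{13} = (11/13)^{13} = 34522712143931/302875106592253.
Summing the indicators: E[X] = Σ_H E[X_H] = 239500800 · p^{13} = 239500800 · 34522712143931/302875106592253 = 8268217176641189644800/302875106592253.
Numerically: E[X] ≈ 2.73e+07.

E[X] = 239500800 · (11/13)^{13} = 8268217176641189644800/302875106592253 ≈ 2.73e+07.


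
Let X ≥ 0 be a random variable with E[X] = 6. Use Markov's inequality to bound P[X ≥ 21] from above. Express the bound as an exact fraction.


μ = E[X] = 6, a = 21.
Markov: P[X ≥ 21] ≤ μ/a = (6)/21 = 2/7.
Numerically: ≈ 0.28571.
(Since a = 21 > μ = 6.00000, the bound 2/7 is < 1 and informative.)

P[X ≥ 21] ≤ 2/7 ≈ 0.28571.


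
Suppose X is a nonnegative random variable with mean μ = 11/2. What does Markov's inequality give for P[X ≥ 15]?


μ = E[X] = 11/2, a = 15.
Markov: P[X ≥ 15] ≤ μ/a = (11/2)/15 = 11/30.
Numerically: ≈ 0.3667.
(Since a = 15 > μ = 5.5000, the bound 11/30 is < 1 and informative.)

P[X ≥ 15] ≤ 11/30 ≈ 0.3667.


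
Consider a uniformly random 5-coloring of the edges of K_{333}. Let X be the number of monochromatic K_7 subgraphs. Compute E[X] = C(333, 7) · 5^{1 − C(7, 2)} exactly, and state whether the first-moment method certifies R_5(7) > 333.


E[X] = C(333, 7) · 5^{1 − 21} = 84549532139028 · 5^{−20} = 84549532139028/95367431640625.
As a reduced fraction: E[X] = 84549532139028/95367431640625 ≈ 0.886566.
Is E[X] < 1? YES.
Since E[X] < 1, there exists a 5-coloring of K_{333} with no monochromatic K_7; hence R_5(7) > 333.

E[X] = 84549532139028/95367431640625 ≈ 0.886566; E[X] < 1, so R_5(7) > 333.


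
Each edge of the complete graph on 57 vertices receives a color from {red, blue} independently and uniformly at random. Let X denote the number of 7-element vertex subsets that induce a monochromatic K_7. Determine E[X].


Let X = Σ_S X_S over the C(57, 7) = 264385836 subsets S of size 7, where X_S = 1 if the K_7 on S is monochromatic.
For a fixed S, the K_7 on S has C(7, 2) = 21 edges. P[all 21 edges red] = (1/2)^21, and likewise for blue, so P[monochromatic] = 2·(1/2)^21 = 2^{1 − 21} = 1/1048576.
By linearity: E[X] = C(57, 7) · 2^{1 − 21} = 264385836 · 1/1048576 = 66096459/262144.
Numerically: E[X] ≈ 252.137981.

E[X] = C(57,7)·2^(1−C(7,2)) = 66096459/262144 ≈ 252.137981.


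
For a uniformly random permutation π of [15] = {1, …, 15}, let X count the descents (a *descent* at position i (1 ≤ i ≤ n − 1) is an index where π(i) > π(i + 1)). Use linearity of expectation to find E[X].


Write X = Σ X_I over i = 1, …, 14, with X_I the indicator of one descent.
There are 14 indicators.
For each fixed i, the pair (π(i), π(i+1)) is a uniformly random ordered pair of distinct values from {1, …, 15}; by symmetry P[π(i) > π(i+1)] = 1/2.
By linearity: E[X] = 14 · (1/2) = (15 − 1) · (1/2) = 7 ≈ 7.000.

E[X] = 7 = 7.000.


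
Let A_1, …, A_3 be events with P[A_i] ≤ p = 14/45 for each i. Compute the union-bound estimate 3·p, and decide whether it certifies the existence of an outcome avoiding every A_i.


Union bound: P[∪_{i=1}^{3} A_i] ≤ Σ_i P[A_i] ≤ 3·p = 3·(14/45) = 14/15.
Numerically: 14/15 ≈ 0.933333.
Is 14/15 < 1? YES.
Since P[∪ A_i] ≤ 14/15 < 1, the complement has P[∩ A_i^c] ≥ 1 − 14/15 = 1/15 > 0, so some outcome avoids every A_i.

3·p = 14/15 ≈ 0.933333; existence CERTIFIED by the union bound.


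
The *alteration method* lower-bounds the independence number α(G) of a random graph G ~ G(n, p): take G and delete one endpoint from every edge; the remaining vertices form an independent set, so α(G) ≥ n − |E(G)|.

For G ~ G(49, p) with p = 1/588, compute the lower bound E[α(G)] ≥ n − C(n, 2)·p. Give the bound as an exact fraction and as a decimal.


E[|E(G)|] = C(49, 2)·p = 1176 · (1/588) = 2.
E[α(G)] ≥ n − E[|E(G)|] = 49 − 2 = 47.
Numerically: ≈ 47.0000.
(This is only a lower bound; the true E[α(G)] may be larger.)

E[α(G)] ≥ 47 ≈ 47.0000.


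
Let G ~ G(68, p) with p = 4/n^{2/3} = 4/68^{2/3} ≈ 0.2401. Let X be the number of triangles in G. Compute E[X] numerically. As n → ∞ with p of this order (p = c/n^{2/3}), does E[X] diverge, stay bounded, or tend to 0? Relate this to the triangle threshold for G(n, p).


Number of potential triangles: C(68, 3) = 50116.
Each occurs with probability p³ ≈ (0.2401)³ ≈ 1.384083e-02.
By linearity: E[X] = C(68, 3)·p³ ≈ 50116 · 1.384083e-02 ≈ 693.6471.
Since α = 2/3 < 1, p = c/n^{2/3} ≫ 1/n is above the triangle threshold p ~ 1/n. Asymptotically E[X] ~ (c³/6)·n^{3(1−α)} = (4³/6)·n^{1} → ∞; triangles are abundant w.h.p.

E[X] ≈ 693.6471; in regime p = Θ(1/n^{2/3}) E[X] diverges (above the triangle threshold p ~ 1/n).


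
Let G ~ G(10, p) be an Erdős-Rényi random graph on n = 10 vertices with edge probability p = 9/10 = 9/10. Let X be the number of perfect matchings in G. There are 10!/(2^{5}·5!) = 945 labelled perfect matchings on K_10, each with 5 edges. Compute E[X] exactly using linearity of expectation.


K_10 has 10!/(2^{5}·5!) = 945 labelled perfect matchings.
For each such perfect matching H, let X_H = 1 if all 5 edges of H are present in G. Then P[X_H = 1] = p^{5} = (9/10)^{5} = 59049/100000.
By linearity: E[X] = Σ_H E[X_H] = 945 · p^{5} = 945 · 59049/100000 = 11160261/20000.
Numerically: E[X] ≈ 558.013.

E[X] = 945 · (9/10)^{5} = 11160261/20000 ≈ 558.013.


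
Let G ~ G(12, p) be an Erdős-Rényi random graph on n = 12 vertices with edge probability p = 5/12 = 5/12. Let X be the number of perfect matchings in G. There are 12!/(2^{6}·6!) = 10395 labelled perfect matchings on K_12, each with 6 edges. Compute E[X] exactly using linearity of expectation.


K_12 has 12!/(2^{6}·6!) = 10395 labelled perfect matchings.
For each such perfect matching H, let X_H = 1 if all 6 edges of H are present in G. Then P[X_H = 1] = p^{6} = (5/12)^{6} = 15625/2985984.
By linearity of expectation: E[X] = Σ_H E[X_H] = 10395 · p^{6} = 10395 · 15625/2985984 = 6015625/110592.
Numerically: E[X] ≈ 54.395.

E[X] = 10395 · (5/12)^{6} = 6015625/110592 ≈ 54.395.


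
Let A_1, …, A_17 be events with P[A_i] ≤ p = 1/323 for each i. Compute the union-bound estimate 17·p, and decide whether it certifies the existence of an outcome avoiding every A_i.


Union bound: P[∪_{i=1}^{17} A_i] ≤ Σ_i P[A_i] ≤ 17·p = 17·(1/323) = 1/19.
Numerically: 1/19 ≈ 0.053.
Is 1/19 < 1? YES.
Since P[∪ A_i] ≤ 1/19 < 1, the complement has P[∩ A_i^c] ≥ 1 − 1/19 = 18/19 > 0, so some outcome avoids every A_i.

17·p = 1/19 ≈ 0.053; existence CERTIFIED by the union bound.


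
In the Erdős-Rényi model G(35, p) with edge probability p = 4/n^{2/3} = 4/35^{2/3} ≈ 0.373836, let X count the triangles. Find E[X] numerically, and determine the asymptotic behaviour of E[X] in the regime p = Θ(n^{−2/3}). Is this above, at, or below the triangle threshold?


Number of potential triangles: C(35, 3) = 6545.
Each occurs with probability p³ ≈ (0.373836)³ ≈ 5.22448980e-02.
By linearity: E[X] = C(35, 3)·p³ ≈ 6545 · 5.22448980e-02 ≈ 341.942857.
Since α = 2/3 < 1, p = c/n^{2/3} ≫ 1/n is above the triangle threshold p ~ 1/n. Asymptotically E[X] ~ (c³/6)·n^{3(1−α)} = (4³/6)·n^{1} → ∞; triangles are abundant w.h.p.

E[X] ≈ 341.942857; in regime p = Θ(1/n^{2/3}) E[X] diverges (above the triangle threshold p ~ 1/n).


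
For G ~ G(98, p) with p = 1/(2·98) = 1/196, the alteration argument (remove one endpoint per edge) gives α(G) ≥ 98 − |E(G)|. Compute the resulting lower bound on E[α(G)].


E[|E(G)|] = C(98, 2)·p = 4753 · (1/196) = 97/4.
E[α(G)] ≥ n − E[|E(G)|] = 98 − 97/4 = 295/4.
Numerically: ≈ 73.750.
(This is only a lower bound; the true E[α(G)] may be larger.)

E[α(G)] ≥ 295/4 ≈ 73.750.


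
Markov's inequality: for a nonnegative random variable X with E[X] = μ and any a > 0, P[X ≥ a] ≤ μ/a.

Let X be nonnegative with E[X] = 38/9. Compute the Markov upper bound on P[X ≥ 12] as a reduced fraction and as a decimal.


μ = E[X] = 38/9, a = 12.
Markov: P[X ≥ 12] ≤ μ/a = (38/9)/12 = 19/54.
Numerically: ≈ 0.352.
(Since a = 12 > μ = 4.222, the bound 19/54 is < 1 and informative.)

P[X ≥ 12] ≤ 19/54 ≈ 0.352.


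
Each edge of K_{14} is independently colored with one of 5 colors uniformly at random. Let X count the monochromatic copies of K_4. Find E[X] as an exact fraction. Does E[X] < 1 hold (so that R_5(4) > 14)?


E[X] = C(14, 4) · 5^{1 − 6} = 1001 · 5^{−5} = 1001/3125.
As a reduced fraction: E[X] = 1001/3125 ≈ 0.32032.
Is E[X] < 1? YES.
Since E[X] < 1, there exists a 5-coloring of K_{14} with no monochromatic K_4; hence R_5(4) > 14.

E[X] = 1001/3125 ≈ 0.32032; E[X] < 1, so R_5(4) > 14.


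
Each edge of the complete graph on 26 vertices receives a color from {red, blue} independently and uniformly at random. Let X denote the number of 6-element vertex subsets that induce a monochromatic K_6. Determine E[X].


Let X = Σ_S X_S over the C(26, 6) = 230230 subsets S of size 6, where X_S = 1 if the K_6 on S is monochromatic.
For a fixed S, the K_6 on S has C(6, 2) = 15 edges. P[all 15 edges red] = (1/2)^15, and likewise for blue, so P[monochromatic] = 2·(1/2)^15 = 2^{1 − 15} = 1/16384.
By linearity: E[X] = C(26, 6) · 2^{1 − 15} = 230230 · 1/16384 = 115115/8192.
Numerically: E[X] ≈ 14.052124.

E[X] = C(26,6)·2^(1−C(6,2)) = 115115/8192 ≈ 14.052124.


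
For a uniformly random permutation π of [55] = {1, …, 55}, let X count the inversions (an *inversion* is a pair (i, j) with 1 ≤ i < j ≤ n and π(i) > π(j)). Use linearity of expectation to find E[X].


Write X = Σ X_I over the C(55, 2) = 1485 pairs i < j, with X_I the indicator of one inversion.
There are 1485 indicators.
For each fixed pair i < j, the values π(i) and π(j) are two distinct elements of {1, …, 55} in uniformly random order; by symmetry P[π(i) > π(j)] = 1/2.
By linearity: E[X] = 1485 · (1/2) = C(55, 2) · (1/2) = 1485/2 = 1485/2 ≈ 742.5000.

E[X] = 1485/2 = 742.5000.


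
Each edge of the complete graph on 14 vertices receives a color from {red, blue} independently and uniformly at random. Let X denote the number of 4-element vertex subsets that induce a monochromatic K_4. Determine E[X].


Let X = Σ_S X_S over the C(14, 4) = 1001 subsets S of size 4, where X_S = 1 if the K_4 on S is monochromatic.
For a fixed S, the K_4 on S has C(4, 2) = 6 edges. P[all 6 edges red] = (1/2)^6, and likewise for blue, so P[monochromatic] = 2·(1/2)^6 = 2^{1 − 6} = 1/32.
By linearity: E[X] = C(14, 4) · 2^{1 − 6} = 1001 · 1/32 = 1001/32.
Numerically: E[X] ≈ 31.2812.

E[X] = C(14,4)·2^(1−C(4,2)) = 1001/32 ≈ 31.2812.


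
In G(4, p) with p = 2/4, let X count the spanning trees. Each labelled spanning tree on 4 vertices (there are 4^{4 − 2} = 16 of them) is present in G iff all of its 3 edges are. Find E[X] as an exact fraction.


K_4 has 4^{4 − 2} = 16 labelled spanning trees.
For each such spanning tree H, let X_H = 1 if all 3 edges of H are present in G. Then P[X_H = 1] = p^{3} = (1/2)^{3} = 1/8.
By linearity: E[X] = Σ_H E[X_H] = 16 · p^{3} = 16 · 1/8 = 2.
Numerically: E[X] ≈ 2.

E[X] = 16 · (1/2)^{3} = 2 ≈ 2.


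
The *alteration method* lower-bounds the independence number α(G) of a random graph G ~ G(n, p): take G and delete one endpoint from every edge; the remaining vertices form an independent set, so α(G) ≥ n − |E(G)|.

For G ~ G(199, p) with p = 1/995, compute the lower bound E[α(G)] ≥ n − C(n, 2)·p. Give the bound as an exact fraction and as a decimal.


E[|E(G)|] = C(199, 2)·p = 19701 · (1/995) = 99/5.
E[α(G)] ≥ n − E[|E(G)|] = 199 − 99/5 = 896/5.
Numerically: ≈ 179.20000.
(This is only a lower bound; the true E[α(G)] may be larger.)

E[α(G)] ≥ 896/5 ≈ 179.20000.


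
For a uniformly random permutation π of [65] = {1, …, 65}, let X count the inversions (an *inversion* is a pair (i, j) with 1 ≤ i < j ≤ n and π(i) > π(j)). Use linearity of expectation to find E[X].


Write X = Σ X_I over the C(65, 2) = 2080 pairs i < j, with X_I the indicator of one inversion.
There are 2080 indicators.
For each fixed pair i < j, the values π(i) and π(j) are two distinct elements of {1, …, 65} in uniformly random order; by symmetry P[π(i) > π(j)] = 1/2.
By linearity: E[X] = 2080 · (1/2) = C(65, 2) · (1/2) = 2080/2 = 1040 ≈ 1040.00000.

E[X] = 1040 = 1040.00000.


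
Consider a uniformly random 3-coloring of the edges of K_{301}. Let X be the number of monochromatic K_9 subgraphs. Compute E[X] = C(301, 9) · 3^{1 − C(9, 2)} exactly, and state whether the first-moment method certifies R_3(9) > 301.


E[X] = C(301, 9) · 3^{1 − 36} = 49533303936090975 · 3^{−35} = 49533303936090975/50031545098999707.
As a reduced fraction: E[X] = 16511101312030325/16677181699666569 ≈ 0.9900415.
Is E[X] < 1? YES.
Since E[X] < 1, there exists a 3-coloring of K_{301} with no monochromatic K_9; hence R_3(9) > 301.

E[X] = 16511101312030325/16677181699666569 ≈ 0.9900415; E[X] < 1, so R_3(9) > 301.


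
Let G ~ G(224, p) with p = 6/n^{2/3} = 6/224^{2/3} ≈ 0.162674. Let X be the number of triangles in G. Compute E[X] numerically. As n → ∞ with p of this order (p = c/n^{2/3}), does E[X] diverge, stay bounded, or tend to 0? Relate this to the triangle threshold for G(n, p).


Number of potential triangles: C(224, 3) = 1848224.
Each occurs with probability p³ ≈ (0.162674)³ ≈ 4.30484694e-03.
By linearity: E[X] = C(224, 3)·p³ ≈ 1848224 · 4.30484694e-03 ≈ 7956.321429.
Since α = 2/3 < 1, p = c/n^{2/3} ≫ 1/n is above the triangle threshold p ~ 1/n. Asymptotically E[X] ~ (c³/6)·n^{3(1−α)} = (6³/6)·n^{1} → ∞; triangles are abundant w.h.p.

E[X] ≈ 7956.321429; in regime p = Θ(1/n^{2/3}) E[X] diverges (above the triangle threshold p ~ 1/n).


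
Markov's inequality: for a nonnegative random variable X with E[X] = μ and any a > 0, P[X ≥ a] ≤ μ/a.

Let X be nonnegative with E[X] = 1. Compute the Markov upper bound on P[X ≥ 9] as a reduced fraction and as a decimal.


μ = E[X] = 1, a = 9.
Markov: P[X ≥ 9] ≤ μ/a = (1)/9 = 1/9.
Numerically: ≈ 0.111111.
(Since a = 9 > μ = 1.000000, the bound 1/9 is < 1 and informative.)

P[X ≥ 9] ≤ 1/9 ≈ 0.111111.


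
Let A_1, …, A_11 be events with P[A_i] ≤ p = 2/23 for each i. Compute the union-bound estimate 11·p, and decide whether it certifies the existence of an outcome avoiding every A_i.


Union bound: P[∪_{i=1}^{11} A_i] ≤ Σ_i P[A_i] ≤ 11·p = 11·(2/23) = 22/23.
Numerically: 22/23 ≈ 0.957.
Is 22/23 < 1? YES.
Since P[∪ A_i] ≤ 22/23 < 1, the complement has P[∩ A_i^c] ≥ 1 − 22/23 = 1/23 > 0, so some outcome avoids every A_i.

11·p = 22/23 ≈ 0.957; existence CERTIFIED by the union bound.


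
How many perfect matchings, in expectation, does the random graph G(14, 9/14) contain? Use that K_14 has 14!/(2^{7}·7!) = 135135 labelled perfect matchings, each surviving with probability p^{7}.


K_14 has 14!/(2^{7}·7!) = 135135 labelled perfect matchings.
For each such perfect matching H, let X_H = 1 if all 7 edges of H are present in G. Then P[X_H = 1] = p^{7} = (9/14)^{7} = 4782969/105413504.
By linearity: E[X] = Σ_H E[X_H] = 135135 · p^{7} = 135135 · 4782969/105413504 = 92335216545/15059072.
Numerically: E[X] ≈ 6131.53.

E[X] = 135135 · (9/14)^{7} = 92335216545/15059072 ≈ 6131.53.


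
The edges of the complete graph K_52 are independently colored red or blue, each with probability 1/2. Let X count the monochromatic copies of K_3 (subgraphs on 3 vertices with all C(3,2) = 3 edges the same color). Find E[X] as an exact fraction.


Let X = Σ_S X_S over the C(52, 3) = 22100 subsets S of size 3, where X_S = 1 if the K_3 on S is monochromatic.
For a fixed S, the K_3 on S has C(3, 2) = 3 edges. P[all 3 edges red] = (1/2)^3, and likewise for blue, so P[monochromatic] = 2·(1/2)^3 = 2^{1 − 3} = 1/4.
By linearity: E[X] = C(52, 3) · 2^{1 − 3} = 22100 · 1/4 = 5525.
Numerically: E[X] ≈ 5525.0000.

E[X] = C(52,3)·2^(1−C(3,2)) = 5525 ≈ 5525.0000.


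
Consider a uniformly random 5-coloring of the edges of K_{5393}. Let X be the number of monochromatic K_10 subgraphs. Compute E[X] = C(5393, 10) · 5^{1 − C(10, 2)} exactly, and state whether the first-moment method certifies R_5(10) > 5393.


E[X] = C(5393, 10) · 5^{1 − 45} = 5687418968154238267170642278008 · 5^{−44} = 5687418968154238267170642278008/5684341886080801486968994140625.
As a reduced fraction: E[X] = 5687418968154238267170642278008/5684341886080801486968994140625 ≈ 1.001.
Is E[X] < 1? NO.
Since E[X] ≥ 1, the first-moment bound is inconclusive at n = 5393; it does NOT by itself certify R_5(10) > 5393.

E[X] = 5687418968154238267170642278008/5684341886080801486968994140625 ≈ 1.001; E[X] ≥ 1; first-moment method inconclusive here.


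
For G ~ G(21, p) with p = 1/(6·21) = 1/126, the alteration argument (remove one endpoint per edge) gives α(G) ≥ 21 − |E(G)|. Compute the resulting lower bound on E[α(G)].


E[|E(G)|] = C(21, 2)·p = 210 · (1/126) = 5/3.
E[α(G)] ≥ n − E[|E(G)|] = 21 − 5/3 = 58/3.
Numerically: ≈ 19.33333.
(This is only a lower bound; the true E[α(G)] may be larger.)

E[α(G)] ≥ 58/3 ≈ 19.33333.


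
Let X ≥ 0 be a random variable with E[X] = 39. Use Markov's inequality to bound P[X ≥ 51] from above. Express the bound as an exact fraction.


μ = E[X] = 39, a = 51.
Markov: P[X ≥ 51] ≤ μ/a = (39)/51 = 13/17.
Numerically: ≈ 0.7647.
(Since a = 51 > μ = 39.0000, the bound 13/17 is < 1 and informative.)

P[X ≥ 51] ≤ 13/17 ≈ 0.7647.


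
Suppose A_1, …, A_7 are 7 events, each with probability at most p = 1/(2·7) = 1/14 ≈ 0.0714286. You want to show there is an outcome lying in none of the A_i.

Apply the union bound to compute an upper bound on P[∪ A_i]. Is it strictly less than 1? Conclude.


Union bound: P[∪_{i=1}^{7} A_i] ≤ Σ_i P[A_i] ≤ 7·p = 7·(1/14) = 1/2.
Numerically: 1/2 ≈ 0.5000000.
Is 1/2 < 1? YES.
Since P[∪ A_i] ≤ 1/2 < 1, the complement has P[∩ A_i^c] ≥ 1 − 1/2 = 1/2 > 0, so some outcome avoids every A_i.

7·p = 1/2 ≈ 0.5000000; existence CERTIFIED by the union bound.


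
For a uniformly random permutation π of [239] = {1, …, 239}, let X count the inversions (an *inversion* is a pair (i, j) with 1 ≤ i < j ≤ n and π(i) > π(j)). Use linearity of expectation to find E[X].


Write X = Σ X_I over the C(239, 2) = 28441 pairs i < j, with X_I the indicator of one inversion.
There are 28441 indicators.
For each fixed pair i < j, the values π(i) and π(j) are two distinct elements of {1, …, 239} in uniformly random order; by symmetry P[π(i) > π(j)] = 1/2.
By linearity: E[X] = 28441 · (1/2) = C(239, 2) · (1/2) = 28441/2 = 28441/2 ≈ 14220.500000.

E[X] = 28441/2 = 14220.500000.


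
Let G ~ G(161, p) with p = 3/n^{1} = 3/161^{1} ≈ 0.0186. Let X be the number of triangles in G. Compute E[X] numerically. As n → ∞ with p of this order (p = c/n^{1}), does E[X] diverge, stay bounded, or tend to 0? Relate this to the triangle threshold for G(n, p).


Number of potential triangles: C(161, 3) = 682640.
Each occurs with probability p³ ≈ (0.0186)³ ≈ 6.46973e-06.
By linearity: E[X] = C(161, 3)·p³ ≈ 682640 · 6.46973e-06 ≈ 4.416.
Here α = 1, so p = 3/n is exactly at the triangle threshold p ~ 1/n. Asymptotically E[X] → c³/6 = 3³/6 = 9/2 ≈ 4.500, a bounded constant. In this regime the triangle count is asymptotically Poisson(c³/6).

E[X] ≈ 4.416; in regime p = Θ(1/n^{1}) E[X] stays bounded (at the triangle threshold p ~ 1/n).


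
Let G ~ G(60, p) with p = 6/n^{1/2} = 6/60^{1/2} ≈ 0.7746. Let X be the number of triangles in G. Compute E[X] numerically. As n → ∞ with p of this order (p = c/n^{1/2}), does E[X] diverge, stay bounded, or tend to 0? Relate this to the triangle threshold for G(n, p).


Number of potential triangles: C(60, 3) = 34220.
Each occurs with probability p³ ≈ (0.7746)³ ≈ 4.647580e-01.
By linearity: E[X] = C(60, 3)·p³ ≈ 34220 · 4.647580e-01 ≈ 15904.0188.
Since α = 1/2 < 1, p = c/n^{1/2} ≫ 1/n is above the triangle threshold p ~ 1/n. Asymptotically E[X] ~ (c³/6)·n^{3(1−α)} = (6³/6)·n^{1.5} → ∞; triangles are abundant w.h.p.

E[X] ≈ 15904.0188; in regime p = Θ(1/n^{1/2}) E[X] diverges (above the triangle threshold p ~ 1/n).


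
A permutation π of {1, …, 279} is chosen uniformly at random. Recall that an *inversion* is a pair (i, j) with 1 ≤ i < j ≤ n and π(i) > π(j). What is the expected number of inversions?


Write X = Σ X_I over the C(279, 2) = 38781 pairs i < j, with X_I the indicator of one inversion.
There are 38781 indicators.
For each fixed pair i < j, the values π(i) and π(j) are two distinct elements of {1, …, 279} in uniformly random order; by symmetry P[π(i) > π(j)] = 1/2.
By linearity: E[X] = 38781 · (1/2) = C(279, 2) · (1/2) = 38781/2 = 38781/2 ≈ 19390.5000.

E[X] = 38781/2 = 19390.5000.


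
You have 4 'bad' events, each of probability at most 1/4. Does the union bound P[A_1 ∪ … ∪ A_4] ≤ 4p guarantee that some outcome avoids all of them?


Union bound: P[∪_{i=1}^{4} A_i] ≤ Σ_i P[A_i] ≤ 4·p = 4·(1/4) = 1.
Numerically: 1 ≈ 1.00000.
Is 1 < 1? NO.
Since the bound 1 is ≥ 1, the union bound is uninformative here; it does NOT by itself certify existence.

4·p = 1 ≈ 1.00000; existence NOT certified by the union bound.


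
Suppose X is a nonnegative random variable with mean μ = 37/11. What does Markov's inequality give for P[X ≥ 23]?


μ = E[X] = 37/11, a = 23.
Markov: P[X ≥ 23] ≤ μ/a = (37/11)/23 = 37/253.
Numerically: ≈ 0.1462.
(Since a = 23 > μ = 3.3636, the bound 37/253 is < 1 and informative.)

P[X ≥ 23] ≤ 37/253 ≈ 0.1462.


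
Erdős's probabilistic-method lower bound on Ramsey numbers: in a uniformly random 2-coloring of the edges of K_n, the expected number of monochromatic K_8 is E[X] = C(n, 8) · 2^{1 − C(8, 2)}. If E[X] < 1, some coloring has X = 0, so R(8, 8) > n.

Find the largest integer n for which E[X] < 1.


We need C(n, 8) · 2^{1 − 28} < 1, i.e. C(n, 8) < 2^{28 − 1} = 134217728.
Check values of n near the boundary:
  n = 36: C(36, 8) = 30260340; 30260340 < 134217728? YES
  n = 37: C(37, 8) = 38608020; 38608020 < 134217728? YES
  n = 38: C(38, 8) = 48903492; 48903492 < 134217728? YES
  n = 39: C(39, 8) = 61523748; 61523748 < 134217728? YES
  n = 40: C(40, 8) = 76904685; 76904685 < 134217728? YES
  n = 41: C(41, 8) = 95548245; 95548245 < 134217728? YES
  n = 42: C(42, 8) = 118030185; 118030185 < 134217728? YES
  n = 43: C(43, 8) = 145008513; 145008513 < 134217728? NO
  n = 44: C(44, 8) = 177232627; 177232627 < 134217728? NO
  n = 45: C(45, 8) = 215553195; 215553195 < 134217728? NO
The largest n with C(n, 8) < 134217728 is n = 42 (where E[X] = 118030185/134217728 ≈ 0.879393). Hence R(8, 8) > 42, i.e. R(8, 8) ≥ 43.

Largest n = 42; hence R(8, 8) > 42.


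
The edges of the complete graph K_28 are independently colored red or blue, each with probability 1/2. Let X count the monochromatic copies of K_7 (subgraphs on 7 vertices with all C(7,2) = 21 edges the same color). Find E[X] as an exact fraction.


Let X = Σ_S X_S over the C(28, 7) = 1184040 subsets S of size 7, where X_S = 1 if the K_7 on S is monochromatic.
For a fixed S, the K_7 on S has C(7, 2) = 21 edges. P[all 21 edges red] = (1/2)^21, and likewise for blue, so P[monochromatic] = 2·(1/2)^21 = 2^{1 − 21} = 1/1048576.
By linearity of expectation: E[X] = C(28, 7) · 2^{1 − 21} = 1184040 · 1/1048576 = 148005/131072.
Numerically: E[X] ≈ 1.12919.

E[X] = C(28,7)·2^(1−C(7,2)) = 148005/131072 ≈ 1.12919.


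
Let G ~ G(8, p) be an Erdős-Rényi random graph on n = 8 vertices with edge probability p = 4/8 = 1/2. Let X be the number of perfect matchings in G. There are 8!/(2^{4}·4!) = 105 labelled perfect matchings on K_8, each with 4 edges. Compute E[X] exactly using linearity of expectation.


K_8 has 8!/(2^{4}·4!) = 105 labelled perfect matchings.
For each such perfect matching H, let X_H = 1 if all 4 edges of H are present in G. Then P[X_H = 1] = p^{4} = (1/2)^{4} = 1/16.
By linearity of expectation: E[X] = Σ_H E[X_H] = 105 · p^{4} = 105 · 1/16 = 105/16.
Numerically: E[X] ≈ 6.562.

E[X] = 105 · (1/2)^{4} = 105/16 ≈ 6.562.


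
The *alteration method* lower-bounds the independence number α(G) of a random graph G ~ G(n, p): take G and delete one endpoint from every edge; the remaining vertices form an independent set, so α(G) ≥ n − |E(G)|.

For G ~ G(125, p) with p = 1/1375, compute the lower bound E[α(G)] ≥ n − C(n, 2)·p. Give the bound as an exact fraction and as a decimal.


E[|E(G)|] = C(125, 2)·p = 7750 · (1/1375) = 62/11.
E[α(G)] ≥ n − E[|E(G)|] = 125 − 62/11 = 1313/11.
Numerically: ≈ 119.36364.
(This is only a lower bound; the true E[α(G)] may be larger.)

E[α(G)] ≥ 1313/11 ≈ 119.36364.


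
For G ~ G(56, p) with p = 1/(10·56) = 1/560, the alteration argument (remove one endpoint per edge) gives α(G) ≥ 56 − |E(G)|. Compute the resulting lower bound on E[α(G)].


E[|E(G)|] = C(56, 2)·p = 1540 · (1/560) = 11/4.
E[α(G)] ≥ n − E[|E(G)|] = 56 − 11/4 = 213/4.
Numerically: ≈ 53.25000.
(This is only a lower bound; the true E[α(G)] may be larger.)

E[α(G)] ≥ 213/4 ≈ 53.25000.


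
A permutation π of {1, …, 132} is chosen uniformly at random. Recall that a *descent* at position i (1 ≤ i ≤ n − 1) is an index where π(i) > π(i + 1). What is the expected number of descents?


Write X = Σ X_I over i = 1, …, 131, with X_I the indicator of one descent.
There are 131 indicators.
For each fixed i, the pair (π(i), π(i+1)) is a uniformly random ordered pair of distinct values from {1, …, 132}; by symmetry P[π(i) > π(i+1)] = 1/2.
By linearity: E[X] = 131 · (1/2) = (132 − 1) · (1/2) = 131/2 ≈ 65.500000.

E[X] = 131/2 = 65.500000.


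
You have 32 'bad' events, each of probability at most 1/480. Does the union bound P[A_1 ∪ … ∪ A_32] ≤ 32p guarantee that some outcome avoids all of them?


Union bound: P[∪_{i=1}^{32} A_i] ≤ Σ_i P[A_i] ≤ 32·p = 32·(1/480) = 1/15.
Numerically: 1/15 ≈ 0.067.
Is 1/15 < 1? YES.
Since P[∪ A_i] ≤ 1/15 < 1, the complement has P[∩ A_i^c] ≥ 1 − 1/15 = 14/15 > 0, so some outcome avoids every A_i.

32·p = 1/15 ≈ 0.067; existence CERTIFIED by the union bound.


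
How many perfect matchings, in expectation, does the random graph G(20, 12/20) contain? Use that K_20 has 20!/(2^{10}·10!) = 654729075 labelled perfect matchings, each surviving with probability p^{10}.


K_20 has 20!/(2^{10}·10!) = 654729075 labelled perfect matchings.
For each such perfect matching H, let X_H = 1 if all 10 edges of H are present in G. Then P[X_H = 1] = p^{10} = (3/5)^{10} = 59049/9765625.
By linearity: E[X] = Σ_H E[X_H] = 654729075 · p^{10} = 654729075 · 59049/9765625 = 1546443885987/390625.
Numerically: E[X] ≈ 3.959e+06.

E[X] = 654729075 · (3/5)^{10} = 1546443885987/390625 ≈ 3.959e+06.


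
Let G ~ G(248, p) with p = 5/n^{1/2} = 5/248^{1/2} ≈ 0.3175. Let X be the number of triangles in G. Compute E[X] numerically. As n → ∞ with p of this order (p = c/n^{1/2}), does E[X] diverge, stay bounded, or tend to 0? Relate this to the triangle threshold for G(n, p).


Number of potential triangles: C(248, 3) = 2511496.
Each occurs with probability p³ ≈ (0.3175)³ ≈ 3.200608e-02.
By linearity: E[X] = C(248, 3)·p³ ≈ 2511496 · 3.200608e-02 ≈ 80383.1429.
Since α = 1/2 < 1, p = c/n^{1/2} ≫ 1/n is above the triangle threshold p ~ 1/n. Asymptotically E[X] ~ (c³/6)·n^{3(1−α)} = (5³/6)·n^{1.5} → ∞; triangles are abundant w.h.p.

E[X] ≈ 80383.1429; in regime p = Θ(1/n^{1/2}) E[X] diverges (above the triangle threshold p ~ 1/n).


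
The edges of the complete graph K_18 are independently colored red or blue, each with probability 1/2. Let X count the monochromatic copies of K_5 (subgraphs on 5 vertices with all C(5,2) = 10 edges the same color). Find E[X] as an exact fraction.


Let X = Σ_S X_S over the C(18, 5) = 8568 subsets S of size 5, where X_S = 1 if the K_5 on S is monochromatic.
For a fixed S, the K_5 on S has C(5, 2) = 10 edges. P[all 10 edges red] = (1/2)^10, and likewise for blue, so P[monochromatic] = 2·(1/2)^10 = 2^{1 − 10} = 1/512.
By linearity: E[X] = C(18, 5) · 2^{1 − 10} = 8568 · 1/512 = 1071/64.
Numerically: E[X] ≈ 16.734.

E[X] = C(18,5)·2^(1−C(5,2)) = 1071/64 ≈ 16.734.


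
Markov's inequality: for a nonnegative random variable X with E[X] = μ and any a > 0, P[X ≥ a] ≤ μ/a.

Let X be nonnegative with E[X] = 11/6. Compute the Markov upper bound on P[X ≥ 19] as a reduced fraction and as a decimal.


μ = E[X] = 11/6, a = 19.
Markov: P[X ≥ 19] ≤ μ/a = (11/6)/19 = 11/114.
Numerically: ≈ 0.09649.
(Since a = 19 > μ = 1.83333, the bound 11/114 is < 1 and informative.)

P[X ≥ 19] ≤ 11/114 ≈ 0.09649.


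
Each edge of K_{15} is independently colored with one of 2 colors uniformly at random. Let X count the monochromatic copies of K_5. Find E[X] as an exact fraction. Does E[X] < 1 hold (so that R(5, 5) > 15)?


E[X] = C(15, 5) · 2^{1 − 10} = 3003 · 2^{−9} = 3003/512.
As a reduced fraction: E[X] = 3003/512 ≈ 5.8652344.
Is E[X] < 1? NO.
Since E[X] ≥ 1, the first-moment bound is inconclusive at n = 15; it does NOT by itself certify R(5, 5) > 15.

E[X] = 3003/512 ≈ 5.8652344; E[X] ≥ 1; first-moment method inconclusive here.


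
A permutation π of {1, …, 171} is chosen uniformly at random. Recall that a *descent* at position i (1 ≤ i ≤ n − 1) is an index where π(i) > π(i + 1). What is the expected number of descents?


Write X = Σ X_I over i = 1, …, 170, with X_I the indicator of one descent.
There are 170 indicators.
For each fixed i, the pair (π(i), π(i+1)) is a uniformly random ordered pair of distinct values from {1, …, 171}; by symmetry P[π(i) > π(i+1)] = 1/2.
By linearity: E[X] = 170 · (1/2) = (171 − 1) · (1/2) = 85 ≈ 85.0000.

E[X] = 85 = 85.0000.


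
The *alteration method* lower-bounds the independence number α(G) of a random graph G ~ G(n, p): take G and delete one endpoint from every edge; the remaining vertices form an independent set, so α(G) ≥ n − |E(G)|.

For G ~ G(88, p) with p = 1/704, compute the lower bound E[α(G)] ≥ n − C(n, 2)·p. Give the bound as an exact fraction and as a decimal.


E[|E(G)|] = C(88, 2)·p = 3828 · (1/704) = 87/16.
E[α(G)] ≥ n − E[|E(G)|] = 88 − 87/16 = 1321/16.
Numerically: ≈ 82.562.
(This is only a lower bound; the true E[α(G)] may be larger.)

E[α(G)] ≥ 1321/16 ≈ 82.562.


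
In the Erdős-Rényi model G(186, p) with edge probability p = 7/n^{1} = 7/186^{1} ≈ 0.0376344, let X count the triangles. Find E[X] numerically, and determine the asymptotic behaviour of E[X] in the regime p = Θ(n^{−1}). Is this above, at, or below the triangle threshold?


Number of potential triangles: C(186, 3) = 1055240.
Each occurs with probability p³ ≈ (0.0376344)³ ≈ 5.33034461e-05.
By linearity: E[X] = C(186, 3)·p³ ≈ 1055240 · 5.33034461e-05 ≈ 56.247928.
Here α = 1, so p = 7/n is exactly at the triangle threshold p ~ 1/n. Asymptotically E[X] → c³/6 = 7³/6 = 343/6 ≈ 57.166667, a bounded constant. In this regime the triangle count is asymptotically Poisson(c³/6).

E[X] ≈ 56.247928; in regime p = Θ(1/n^{1}) E[X] stays bounded (at the triangle threshold p ~ 1/n).


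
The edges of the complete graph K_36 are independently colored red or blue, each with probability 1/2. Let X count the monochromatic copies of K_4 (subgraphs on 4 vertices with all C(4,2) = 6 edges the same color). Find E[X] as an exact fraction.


Let X = Σ_S X_S over the C(36, 4) = 58905 subsets S of size 4, where X_S = 1 if the K_4 on S is monochromatic.
For a fixed S, the K_4 on S has C(4, 2) = 6 edges. P[all 6 edges red] = (1/2)^6, and likewise for blue, so P[monochromatic] = 2·(1/2)^6 = 2^{1 − 6} = 1/32.
By linearity: E[X] = C(36, 4) · 2^{1 − 6} = 58905 · 1/32 = 58905/32.
Numerically: E[X] ≈ 1840.7812.

E[X] = C(36,4)·2^(1−C(4,2)) = 58905/32 ≈ 1840.7812.


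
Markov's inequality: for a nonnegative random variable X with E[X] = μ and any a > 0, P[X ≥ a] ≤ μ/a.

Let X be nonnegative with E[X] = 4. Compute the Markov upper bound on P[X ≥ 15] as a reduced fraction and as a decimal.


μ = E[X] = 4, a = 15.
Markov: P[X ≥ 15] ≤ μ/a = (4)/15 = 4/15.
Numerically: ≈ 0.267.
(Since a = 15 > μ = 4.000, the bound 4/15 is < 1 and informative.)

P[X ≥ 15] ≤ 4/15 ≈ 0.267.


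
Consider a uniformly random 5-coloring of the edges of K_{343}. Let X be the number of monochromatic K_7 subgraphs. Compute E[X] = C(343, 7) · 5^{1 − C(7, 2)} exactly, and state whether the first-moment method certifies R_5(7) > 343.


E[X] = C(343, 7) · 5^{1 − 21} = 104200375748469 · 5^{−20} = 104200375748469/95367431640625.
As a reduced fraction: E[X] = 104200375748469/95367431640625 ≈ 1.09262.
Is E[X] < 1? NO.
Since E[X] ≥ 1, the first-moment bound is inconclusive at n = 343; it does NOT by itself certify R_5(7) > 343.

E[X] = 104200375748469/95367431640625 ≈ 1.09262; E[X] ≥ 1; first-moment method inconclusive here.


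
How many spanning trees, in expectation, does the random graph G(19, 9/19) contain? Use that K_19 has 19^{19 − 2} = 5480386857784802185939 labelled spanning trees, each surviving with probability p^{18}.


K_19 has 19^{19 − 2} = 5480386857784802185939 labelled spanning trees.
For each such spanning tree H, let X_H = 1 if all 18 edges of H are present in G. Then P[X_H = 1] = p^{18} = (9/19)^{18} = 150094635296999121/104127350297911241532841.
By linearity of expectation: E[X] = Σ_H E[X_H] = 5480386857784802185939 · p^{18} = 5480386857784802185939 · 150094635296999121/104127350297911241532841 = 150094635296999121/19.
Numerically: E[X] ≈ 7.9e+15.

E[X] = 5480386857784802185939 · (9/19)^{18} = 150094635296999121/19 ≈ 7.9e+15.
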